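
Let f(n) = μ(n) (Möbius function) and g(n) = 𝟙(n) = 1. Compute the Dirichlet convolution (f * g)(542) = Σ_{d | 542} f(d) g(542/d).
(μ * 𝟙)(542) = 0

Divisors of 542: [1, 2, 271, 542]. For each d | 542:
  d = 1: μ(1) · 𝟙(542/1) = 1 · 1 = 1
  d = 2: μ(2) · 𝟙(542/2) = -1 · 1 = -1
  d = 271: μ(271) · 𝟙(542/271) = -1 · 1 = -1
  d = 542: μ(542) · 𝟙(542/542) = 1 · 1 = 1
Summing: (μ * 𝟙)(542) = 1 + -1 + -1 + 1 = 0.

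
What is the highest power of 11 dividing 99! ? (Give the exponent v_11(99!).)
v_11(99!) = 9

Legendre's formula: v_p(n!) = Σ_{k ≥ 1} ⌊n / p^k⌋. For p = 11, n = 99, the terms are:
  ⌊99/11^1⌋ = ⌊99/11⌋ = 9
(the next term ⌊99/11^2⌋ = 0, terminating the sum). Summing: v_11(99!) = 9 = 9.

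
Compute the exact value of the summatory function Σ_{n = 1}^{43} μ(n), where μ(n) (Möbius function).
Σ_{n ≤ 43} μ(n) = -3

Compute μ(n) for each 1 ≤ n ≤ 43: μ(1) = 1, μ(2) = -1, μ(3) = -1, μ(4) = 0, μ(5) = -1, μ(6) = 1, μ(7) = -1, μ(8) = 0, μ(9) = 0, μ(10) = 1, μ(11) = -1, μ(12) = 0, μ(13) = -1, μ(14) = 1, μ(15) = 1, μ(16) = 0, μ(17) = -1, μ(18) = 0, μ(19) = -1, μ(20) = 0, μ(21) = 1, μ(22) = 1, μ(23) = -1, μ(24) = 0, μ(25) = 0, μ(26) = 1, μ(27) = 0, μ(28) = 0, μ(29) = -1, μ(30) = -1, μ(31) = -1, μ(32) = 0, μ(33) = 1, μ(34) = 1, μ(35) = 1, μ(36) = 0, μ(37) = -1, μ(38) = 1, μ(39) = 1, μ(40) = 0, μ(41) = -1, μ(42) = -1, μ(43) = -1. Summing all 43 values: -3. (Mertens function M(x) = Σ_{n ≤ x} μ(n); on average M(x) should be small (PNT ⟺ M(x) = o(x)).)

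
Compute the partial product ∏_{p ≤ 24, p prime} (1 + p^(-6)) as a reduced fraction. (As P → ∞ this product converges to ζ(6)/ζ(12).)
∏ = 1528148900144746288585670319214284020/1502467574555591484127420211226932553

The primes p ≤ 24 are [2, 3, 5, 7, 11, 13, 17, 19, 23]. For each, (1 + 1/p^6) = (p^6 + 1)/p^6. Multiplying these fractions over p ∈ [2, 3, 5, 7, 11, 13, 17, 19, 23] gives 1528148900144746288585670319214284020/1502467574555591484127420211226932553. (In the limit P → ∞ this tends to ζ(6)/ζ(12).)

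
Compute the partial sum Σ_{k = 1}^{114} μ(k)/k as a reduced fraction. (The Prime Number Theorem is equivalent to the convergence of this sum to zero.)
Σ μ(k)/k = -78111734742604811120482861063208714211896204/2257861045744114842010371877967404463805334785

Values of μ(k) for 1 ≤ k ≤ 114: μ(1) = 1, μ(2) = -1, μ(3) = -1, μ(5) = -1, μ(6) = 1, μ(7) = -1, μ(10) = 1, μ(11) = -1, μ(13) = -1, μ(14) = 1, μ(15) = 1, μ(17) = -1, μ(19) = -1, μ(21) = 1, μ(22) = 1, μ(23) = -1, μ(26) = 1, μ(29) = -1, μ(30) = -1, μ(31) = -1, μ(33) = 1, μ(34) = 1, μ(35) = 1, μ(37) = -1, μ(38) = 1, μ(39) = 1, μ(41) = -1, μ(42) = -1, μ(43) = -1, μ(46) = 1, μ(47) = -1, μ(51) = 1, μ(53) = -1, μ(55) = 1, μ(57) = 1, μ(58) = 1, μ(59) = -1, μ(61) = -1, μ(62) = 1, μ(65) = 1, μ(66) = -1, μ(67) = -1, μ(69) = 1, μ(70) = -1, μ(71) = -1, μ(73) = -1, μ(74) = 1, μ(77) = 1, μ(78) = -1, μ(79) = -1, μ(82) = 1, μ(83) = -1, μ(85) = 1, μ(86) = 1, μ(87) = 1, μ(89) = -1, μ(91) = 1, μ(93) = 1, μ(94) = 1, μ(95) = 1, μ(97) = -1, μ(101) = -1, μ(102) = -1, μ(103) = -1, μ(105) = -1, μ(106) = 1, μ(107) = -1, μ(109) = -1, μ(110) = -1, μ(111) = 1, μ(113) = -1, μ(114) = -1, with μ = 0 on non-squarefree integers. Summing μ(k)/k for k where μ(k) ≠ 0 gives -78111734742604811120482861063208714211896204/2257861045744114842010371877967404463805334785 ≈ -0.0346. (PNT ⟺ this sum → 0 as n → ∞.)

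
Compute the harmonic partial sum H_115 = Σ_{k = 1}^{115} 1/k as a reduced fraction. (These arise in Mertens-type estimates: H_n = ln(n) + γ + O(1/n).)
H_115 = 92573227274776723505600817476549419778817513966049/17379782769567790172972927968296006432665936992320

Direct summation: H_115 = 1 + 1/2 + ... + 1/115. The least common denominator is lcm(1, ..., 115) = 955888052326228459513511038256280353796626534577600; over this denominator the numerator is 955888052326228459513511038256280353796626534577600 + 477944026163114229756755519128140176898313267288800 + 318629350775409486504503679418760117932208844859200 + 238972013081557114878377759564070088449156633644400 + 191177610465245691902702207651256070759325306915520 + 159314675387704743252251839709380058966104422429600 + 136555436046604065644787291179468621970946647796800 + 119486006540778557439188879782035044224578316822200 + 106209783591803162168167893139586705977402948286400 + 95588805232622845951351103825628035379662653457760 + 86898913847838950864864639841480032163329684961600 + 79657337693852371626125919854690029483052211214800 + 73529850178940650731808541404329257984355887275200 + 68277718023302032822393645589734310985473323898400 + 63725870155081897300900735883752023586441768971840 + 59743003270389278719594439891017522112289158411100 + 56228708960366379971383002250369432576272149092800 + 53104891795901581084083946569793352988701474143200 + 50309897490854129448079528329277913357717186030400 + 47794402616311422975675551912814017689831326728880 + 45518478682201355214929097059822873990315549265600 + 43449456923919475432432319920740016081664842480800 + 41560350101140367804935262532881754512896805851200 + 39828668846926185813062959927345014741526105607400 + 38235522093049138380540441530251214151865061383104 + 36764925089470325365904270702164628992177943637600 + 35403261197267720722722631046528901992467649428800 + 34138859011651016411196822794867155492736661949200 + 32961656976766498603914173732975184613676777054400 + 31862935077540948650450367941876011793220884485920 + 30835098462136401919790678653428398509568597889600 + 29871501635194639359797219945508761056144579205550 + 28966304615946316954954879947160010721109894987200 + 28114354480183189985691501125184716288136074546400 + 27311087209320813128957458235893724394189329559360 + 26552445897950790542041973284896676494350737071600 + 25834812225033201608473271304223793345854771204800 + 25154948745427064724039764164638956678858593015200 + 24509950059646883577269513801443085994785295758400 + 23897201308155711487837775956407008844915663364440 + 23314342739664108768622220445275130580405525233600 + 22759239341100677607464548529911436995157774632800 + 22229954705261126965430489261773961716200617083200 + 21724728461959737716216159960370008040832421240400 + 21241956718360632433633578627917341195480589657280 + 20780175050570183902467631266440877256448402925600 + 20338043666515499138585341239495326676523968820800 + 19914334423463092906531479963672507370763052803700 + 19507919435229152234969613025638374567278092542400 + 19117761046524569190270220765125607075932530691552 + 18742902986788793323794334083456477525424049697600 + 18382462544735162682952135351082314496088971818800 + 18035623628796763387047378080307176486728802539200 + 17701630598633860361361315523264450996233824714400 + 17379782769567790172972927968296006432665936992320 + 17069429505825508205598411397433577746368330974600 + 16769965830284709816026509443092637785905728676800 + 16480828488383249301957086866487592306838388527200 + 16201492412308956940906966750106446674519093806400 + 15931467538770474325225183970938005896610442242960 + 15670295939774237041205098987807874652403713681600 + 15417549231068200959895339326714199254784298944800 + 15172826227400451738309699019940957996771849755200 + 14935750817597319679898609972754380528072289602775 + 14705970035788130146361708280865851596871177455040 + 14483152307973158477477439973580005360554947493600 + 14266985855615350141992702063526572444725769172800 + 14057177240091594992845750562592358144068037273200 + 13853450033713455934978420844293918170965601950400 + 13655543604660406564478729117946862197094664779680 + 13463212004594767035401563919102540194318683585600 + 13276222948975395271020986642448338247175368535800 + 13094356881181211774157685455565484298583925131200 + 12917406112516600804236635652111896672927385602400 + 12745174031016379460180147176750404717288353794368 + 12577474372713532362019882082319478339429296507600 + 12414130549691278694980662834497147451904240708800 + 12254975029823441788634756900721542997392647879200 + 12099848763623145057133051117168105744261095374400 + 11948600654077855743918887978203504422457831682220 + 11801087065755906907574210348842967330822549809600 + 11657171369832054384311110222637565290202762616800 + 11516723522002752524259169135617835587911163067200 + 11379619670550338803732274264955718497578887316400 + 11245741792073275994276600450073886515254429818560 + 11114977352630563482715244630886980858100308541600 + 10987218992255499534638057910991728204558925684800 + 10862364230979868858108079980185004020416210620200 + 10740315194676724264196753238834610716816028478400 + 10620978359180316216816789313958670597740294828640 + 10504264311277235818829791629189893997765126753600 + 10390087525285091951233815633220438628224201462800 + 10278366154045467306596892884476132836522865963200 + 10169021833257749569292670619747663338261984410400 + 10061979498170825889615905665855582671543437206080 + 9957167211731546453265739981836253685381526401850 + 9854516003363179994984649878930725296872438500800 + 9753959717614576117484806512819187283639046271200 + 9655434871982105651651626649053336907036631662400 + 9558880523262284595135110382562803537966265345776 + 9464238141843846133797138992636439146501252817600 + 9371451493394396661897167041728238762712024848800 + 9280466527439111257412728526760003434918704219200 + 9191231272367581341476067675541157248044485909400 + 9103695736440271042985819411964574798063109853120 + 9017811814398381693523689040153588243364401269600 + 8933533199310546350593561105198881811183425556800 + 8850815299316930180680657761632225498116912357200 + 8769615158956224399206523286754865631161711326400 + 8689891384783895086486463984148003216332968496160 + 8611604075011067202824423768074597781951590401600 + 8534714752912754102799205698716788873184165487300 + 8459186303771933270031071135011330564571916235200 + 8384982915142354908013254721546318892952864338400 + 8312070020228073560987052506576350902579361170240 = 5091527500112719792808044961210218087834963268132695, so H_115 = 5091527500112719792808044961210218087834963268132695/955888052326228459513511038256280353796626534577600; reducing by gcd(5091527500112719792808044961210218087834963268132695, 955888052326228459513511038256280353796626534577600) = 55 gives 92573227274776723505600817476549419778817513966049/17379782769567790172972927968296006432665936992320 ≈ 5.32649. (The PNT-adjacent estimate ln(115) + γ ≈ 5.32215 matches within O(1/n).)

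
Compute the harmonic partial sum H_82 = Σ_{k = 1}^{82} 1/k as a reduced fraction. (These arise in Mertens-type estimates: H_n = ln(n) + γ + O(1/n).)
H_82 = 44139711531918267321142140457772773/8845597978580177157715301537899200

Direct summation: H_82 = 1 + 1/2 + ... + 1/82. The least common denominator is lcm(1, ..., 82) = 97301577764381948734868316916891200; over this denominator the numerator is 97301577764381948734868316916891200 + 48650788882190974367434158458445600 + 32433859254793982911622772305630400 + 24325394441095487183717079229222800 + 19460315552876389746973663383378240 + 16216929627396991455811386152815200 + 13900225394911706962124045273841600 + 12162697220547743591858539614611400 + 10811286418264660970540924101876800 + 9730157776438194873486831691689120 + 8845597978580177157715301537899200 + 8108464813698495727905693076407600 + 7484736751106303748836024378222400 + 6950112697455853481062022636920800 + 6486771850958796582324554461126080 + 6081348610273871795929269807305700 + 5723622221434232278521665700993600 + 5405643209132330485270462050938400 + 5121135671809576249203595627204800 + 4865078888219097436743415845844560 + 4633408464970568987374681757947200 + 4422798989290088578857650768949600 + 4230503381060084727602970300734400 + 4054232406849247863952846538203800 + 3892063110575277949394732676675648 + 3742368375553151874418012189111200 + 3603762139421553656846974700625600 + 3475056348727926740531011318460400 + 3355226819461446508098907479892800 + 3243385925479398291162277230563040 + 3138760573044578991447365061835200 + 3040674305136935897964634903652850 + 2948532659526725719238433845966400 + 2861811110717116139260832850496800 + 2780045078982341392424809054768320 + 2702821604566165242635231025469200 + 2629772372010322938780224781537600 + 2560567835904788124601797813602400 + 2494912250368767916278674792740800 + 2432539444109548718371707922922280 + 2373209213765413383777276022363200 + 2316704232485284493687340878973600 + 2262827389869347644996937602718400 + 2211399494645044289428825384474800 + 2162257283652932194108184820375360 + 2115251690530042363801485150367200 + 2070246335412381887975921636529600 + 2027116203424623931976423269101900 + 1985746484987386708874863610548800 + 1946031555287638974697366338337824 + 1907874073811410759507221900331200 + 1871184187776575937209006094555600 + 1835878825743055636506949375790400 + 1801881069710776828423487350312800 + 1769119595716035431543060307579840 + 1737528174363963370265505659230200 + 1707045223936525416401198542401600 + 1677613409730723254049453739946400 + 1649179284142066927709632490116800 + 1621692962739699145581138615281520 + 1595107832202982766145382244539200 + 1569380286522289495723682530917600 + 1544469488323522995791560585982400 + 1520337152568467948982317451826425 + 1496947350221260749767204875644480 + 1474266329763362859619216922983200 + 1452262354692267891565198759953600 + 1430905555358558069630416425248400 + 1410167793686694909200990100244800 + 1390022539491170696212404527384160 + 1370444757244816179364342491787200 + 1351410802283082621317615512734600 + 1332898325539478749792716670094400 + 1314886186005161469390112390768800 + 1297354370191759316464910892225216 + 1280283917952394062300898906801200 + 1263656854082882451102185933985600 + 1247456125184383958139337396370400 + 1231665541321290490314788821732800 + 1216269722054774359185853961461140 + 1201254046473851218948991566875200 + 1186604606882706691888638011181600 = 485536826851100940532563545035500503, so H_82 = 485536826851100940532563545035500503/97301577764381948734868316916891200; reducing by gcd(485536826851100940532563545035500503, 97301577764381948734868316916891200) = 11 gives 44139711531918267321142140457772773/8845597978580177157715301537899200 ≈ 4.99002. (The PNT-adjacent estimate ln(82) + γ ≈ 4.98393 matches within O(1/n).)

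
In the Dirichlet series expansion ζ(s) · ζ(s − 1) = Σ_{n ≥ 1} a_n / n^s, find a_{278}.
σ(278) = 420

In the product (Σ m^0/m^s)(Σ k / k^s) = Σ (Σ_{d | n} d) / n^s, the coefficient of 1/n^s is σ(n) = Σ_{d | n} d. For n = 278, divisors are [1, 2, 139, 278]; summing: σ(278) = 420.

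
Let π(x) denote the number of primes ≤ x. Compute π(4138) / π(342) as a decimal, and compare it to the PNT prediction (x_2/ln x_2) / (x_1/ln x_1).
π(4138)/π(342) = 569/68 ≈ 8.3676;  PNT prediction ≈ 8.4772.

π(342) = 68 and π(4138) = 569, so π(4138)/π(342) ≈ 8.3676. The PNT-predicted ratio is (4138/ln(4138)) / (342/ln(342)) ≈ 8.4772. The two agree to within a few percent, as expected.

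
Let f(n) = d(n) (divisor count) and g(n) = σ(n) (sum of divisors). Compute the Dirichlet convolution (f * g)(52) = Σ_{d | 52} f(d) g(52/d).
(d * σ)(52) = 256

Divisors of 52: [1, 2, 4, 13, 26, 52]. For each d | 52:
  d = 1: d(1) · σ(52/1) = 1 · 98 = 98
  d = 2: d(2) · σ(52/2) = 2 · 42 = 84
  d = 4: d(4) · σ(52/4) = 3 · 14 = 42
  d = 13: d(13) · σ(52/13) = 2 · 7 = 14
  d = 26: d(26) · σ(52/26) = 4 · 3 = 12
  d = 52: d(52) · σ(52/52) = 6 · 1 = 6
Summing: (d * σ)(52) = 98 + 84 + 42 + 14 + 12 + 6 = 256.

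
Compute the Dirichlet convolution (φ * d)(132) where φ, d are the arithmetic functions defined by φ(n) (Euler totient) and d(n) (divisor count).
(φ * d)(132) = 336

Divisors of 132: [1, 2, 3, 4, 6, 11, 12, 22, 33, 44, 66, 132]. For each d | 132:
  d = 1: φ(1) · d(132/1) = 1 · 12 = 12
  d = 2: φ(2) · d(132/2) = 1 · 8 = 8
  d = 3: φ(3) · d(132/3) = 2 · 6 = 12
  d = 4: φ(4) · d(132/4) = 2 · 4 = 8
  d = 6: φ(6) · d(132/6) = 2 · 4 = 8
  d = 11: φ(11) · d(132/11) = 10 · 6 = 60
  d = 12: φ(12) · d(132/12) = 4 · 2 = 8
  d = 22: φ(22) · d(132/22) = 10 · 4 = 40
  d = 33: φ(33) · d(132/33) = 20 · 3 = 60
  d = 44: φ(44) · d(132/44) = 20 · 2 = 40
  d = 66: φ(66) · d(132/66) = 20 · 2 = 40
  d = 132: φ(132) · d(132/132) = 40 · 1 = 40
Summing: (φ * d)(132) = 12 + 8 + 12 + 8 + 8 + 60 + 8 + 40 + 60 + 40 + 40 + 40 = 336.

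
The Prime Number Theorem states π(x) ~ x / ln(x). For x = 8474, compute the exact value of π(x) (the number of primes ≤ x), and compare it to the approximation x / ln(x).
π(8474) = 1059;  x/ln(x) ≈ 936.90;  relative error ≈ 11.53%.

Directly count primes up to 8474: π(8474) = 1059. The PNT approximation gives 8474/ln(8474) ≈ 8474/9.04476 ≈ 936.90. Relative error (π(x) − x/ln(x)) / π(x) ≈ 11.53%; the approximation is known to undercount slightly (Li(x) is a better estimate).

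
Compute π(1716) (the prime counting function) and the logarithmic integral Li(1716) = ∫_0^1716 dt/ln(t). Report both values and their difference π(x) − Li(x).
π(1716) = 267;  Li(1716) ≈ 277.07;  π(x) − Li(x) ≈ -10.07.

Direct count of primes ≤ 1716 gives π(1716) = 267. Numerical evaluation of the logarithmic integral gives Li(1716) ≈ 277.07. The difference π(x) − Li(x) ≈ -10.07 is typically negative for small/moderate x (Li(x) overestimates), though Littlewood's theorem shows this sign changes infinitely often.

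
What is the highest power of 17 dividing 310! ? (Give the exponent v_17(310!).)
v_17(310!) = 19

Legendre's formula: v_p(n!) = Σ_{k ≥ 1} ⌊n / p^k⌋. For p = 17, n = 310, the terms are:
  ⌊310/17^1⌋ = ⌊310/17⌋ = 18
  ⌊310/17^2⌋ = ⌊310/289⌋ = 1
(the next term ⌊310/17^3⌋ = 0, terminating the sum). Summing: v_17(310!) = 18 + 1 = 19.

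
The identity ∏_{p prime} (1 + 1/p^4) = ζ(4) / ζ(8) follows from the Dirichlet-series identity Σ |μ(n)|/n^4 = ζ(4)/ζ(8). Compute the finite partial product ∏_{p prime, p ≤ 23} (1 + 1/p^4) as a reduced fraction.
∏ = 577447917650941187656457324944/535704058713408612067696280625

The primes p ≤ 23 are [2, 3, 5, 7, 11, 13, 17, 19, 23]. For each, (1 + 1/p^4) = (p^4 + 1)/p^4. Multiplying these fractions over p ∈ [2, 3, 5, 7, 11, 13, 17, 19, 23] gives 577447917650941187656457324944/535704058713408612067696280625. (In the limit P → ∞ this tends to ζ(4)/ζ(8).)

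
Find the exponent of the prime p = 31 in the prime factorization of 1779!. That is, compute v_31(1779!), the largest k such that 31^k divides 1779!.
v_31(1779!) = 58

Legendre's formula: v_p(n!) = Σ_{k ≥ 1} ⌊n / p^k⌋. For p = 31, n = 1779, the terms are:
  ⌊1779/31^1⌋ = ⌊1779/31⌋ = 57
  ⌊1779/31^2⌋ = ⌊1779/961⌋ = 1
(the next term ⌊1779/31^3⌋ = 0, terminating the sum). Summing: v_31(1779!) = 57 + 1 = 58.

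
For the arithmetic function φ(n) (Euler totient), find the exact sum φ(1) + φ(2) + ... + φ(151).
Σ_{n ≤ 151} φ(n) = 7008

Compute φ(n) for each 1 ≤ n ≤ 151: φ(1) = 1, φ(2) = 1, φ(3) = 2, φ(4) = 2, φ(5) = 4, φ(6) = 2, φ(7) = 6, φ(8) = 4, φ(9) = 6, φ(10) = 4, φ(11) = 10, φ(12) = 4, φ(13) = 12, φ(14) = 6, φ(15) = 8, φ(16) = 8, φ(17) = 16, φ(18) = 6, φ(19) = 18, φ(20) = 8, φ(21) = 12, φ(22) = 10, φ(23) = 22, φ(24) = 8, φ(25) = 20, φ(26) = 12, φ(27) = 18, φ(28) = 12, φ(29) = 28, φ(30) = 8, φ(31) = 30, φ(32) = 16, φ(33) = 20, φ(34) = 16, φ(35) = 24, φ(36) = 12, φ(37) = 36, φ(38) = 18, φ(39) = 24, φ(40) = 16, φ(41) = 40, φ(42) = 12, φ(43) = 42, φ(44) = 20, φ(45) = 24, φ(46) = 22, φ(47) = 46, φ(48) = 16, φ(49) = 42, φ(50) = 20, φ(51) = 32, φ(52) = 24, φ(53) = 52, φ(54) = 18, φ(55) = 40, φ(56) = 24, φ(57) = 36, φ(58) = 28, φ(59) = 58, φ(60) = 16, φ(61) = 60, φ(62) = 30, φ(63) = 36, φ(64) = 32, φ(65) = 48, φ(66) = 20, φ(67) = 66, φ(68) = 32, φ(69) = 44, φ(70) = 24, φ(71) = 70, φ(72) = 24, φ(73) = 72, φ(74) = 36, φ(75) = 40, φ(76) = 36, φ(77) = 60, φ(78) = 24, φ(79) = 78, φ(80) = 32, φ(81) = 54, φ(82) = 40, φ(83) = 82, φ(84) = 24, φ(85) = 64, φ(86) = 42, φ(87) = 56, φ(88) = 40, φ(89) = 88, φ(90) = 24, φ(91) = 72, φ(92) = 44, φ(93) = 60, φ(94) = 46, φ(95) = 72, φ(96) = 32, φ(97) = 96, φ(98) = 42, φ(99) = 60, φ(100) = 40, φ(101) = 100, φ(102) = 32, φ(103) = 102, φ(104) = 48, φ(105) = 48, φ(106) = 52, φ(107) = 106, φ(108) = 36, φ(109) = 108, φ(110) = 40, φ(111) = 72, φ(112) = 48, φ(113) = 112, φ(114) = 36, φ(115) = 88, φ(116) = 56, φ(117) = 72, φ(118) = 58, φ(119) = 96, φ(120) = 32, φ(121) = 110, φ(122) = 60, φ(123) = 80, φ(124) = 60, φ(125) = 100, φ(126) = 36, φ(127) = 126, φ(128) = 64, φ(129) = 84, φ(130) = 48, φ(131) = 130, φ(132) = 40, φ(133) = 108, φ(134) = 66, φ(135) = 72, φ(136) = 64, φ(137) = 136, φ(138) = 44, φ(139) = 138, φ(140) = 48, φ(141) = 92, φ(142) = 70, φ(143) = 120, φ(144) = 48, φ(145) = 112, φ(146) = 72, φ(147) = 84, φ(148) = 72, φ(149) = 148, φ(150) = 40, φ(151) = 150. Summing all 151 values: 7008. (Average order: Σ_{n ≤ x} φ(n) ~ (3/π²) x². For x = 151, (3/π²)·151² ≈ 6930.67.)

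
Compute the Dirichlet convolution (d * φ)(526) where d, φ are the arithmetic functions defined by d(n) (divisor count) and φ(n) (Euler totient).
(d * φ)(526) = 792

Divisors of 526: [1, 2, 263, 526]. For each d | 526:
  d = 1: d(1) · φ(526/1) = 1 · 262 = 262
  d = 2: d(2) · φ(526/2) = 2 · 262 = 524
  d = 263: d(263) · φ(526/263) = 2 · 1 = 2
  d = 526: d(526) · φ(526/526) = 4 · 1 = 4
Summing: (d * φ)(526) = 262 + 524 + 2 + 4 = 792.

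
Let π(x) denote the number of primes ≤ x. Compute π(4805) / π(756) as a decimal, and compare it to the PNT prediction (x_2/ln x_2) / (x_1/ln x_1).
π(4805)/π(756) = 647/133 ≈ 4.8647;  PNT prediction ≈ 4.9693.

π(756) = 133 and π(4805) = 647, so π(4805)/π(756) ≈ 4.8647. The PNT-predicted ratio is (4805/ln(4805)) / (756/ln(756)) ≈ 4.9693. The two agree to within a few percent, as expected.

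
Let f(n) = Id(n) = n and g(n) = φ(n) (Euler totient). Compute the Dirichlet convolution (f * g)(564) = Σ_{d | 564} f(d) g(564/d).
(Id * φ)(564) = 3720

Divisors of 564: [1, 2, 3, 4, 6, 12, 47, 94, 141, 188, 282, 564]. For each d | 564:
  d = 1: Id(1) · φ(564/1) = 1 · 184 = 184
  d = 2: Id(2) · φ(564/2) = 2 · 92 = 184
  d = 3: Id(3) · φ(564/3) = 3 · 92 = 276
  d = 4: Id(4) · φ(564/4) = 4 · 92 = 368
  d = 6: Id(6) · φ(564/6) = 6 · 46 = 276
  d = 12: Id(12) · φ(564/12) = 12 · 46 = 552
  d = 47: Id(47) · φ(564/47) = 47 · 4 = 188
  d = 94: Id(94) · φ(564/94) = 94 · 2 = 188
  d = 141: Id(141) · φ(564/141) = 141 · 2 = 282
  d = 188: Id(188) · φ(564/188) = 188 · 2 = 376
  d = 282: Id(282) · φ(564/282) = 282 · 1 = 282
  d = 564: Id(564) · φ(564/564) = 564 · 1 = 564
Summing: (Id * φ)(564) = 184 + 184 + 276 + 368 + 276 + 552 + 188 + 188 + 282 + 376 + 282 + 564 = 3720.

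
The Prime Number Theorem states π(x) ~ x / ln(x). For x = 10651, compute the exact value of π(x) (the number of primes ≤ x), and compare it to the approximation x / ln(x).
π(10651) = 1299;  x/ln(x) ≈ 1148.55;  relative error ≈ 11.58%.

Directly count primes up to 10651: π(10651) = 1299. The PNT approximation gives 10651/ln(10651) ≈ 10651/9.27341 ≈ 1148.55. Relative error (π(x) − x/ln(x)) / π(x) ≈ 11.58%; the approximation is known to undercount slightly (Li(x) is a better estimate).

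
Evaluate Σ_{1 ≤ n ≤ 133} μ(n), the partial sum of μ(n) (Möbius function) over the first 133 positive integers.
Σ_{n ≤ 133} μ(n) = -2

Compute μ(n) for each 1 ≤ n ≤ 133: μ(1) = 1, μ(2) = -1, μ(3) = -1, μ(4) = 0, μ(5) = -1, μ(6) = 1, μ(7) = -1, μ(8) = 0, μ(9) = 0, μ(10) = 1, μ(11) = -1, μ(12) = 0, μ(13) = -1, μ(14) = 1, μ(15) = 1, μ(16) = 0, μ(17) = -1, μ(18) = 0, μ(19) = -1, μ(20) = 0, μ(21) = 1, μ(22) = 1, μ(23) = -1, μ(24) = 0, μ(25) = 0, μ(26) = 1, μ(27) = 0, μ(28) = 0, μ(29) = -1, μ(30) = -1, μ(31) = -1, μ(32) = 0, μ(33) = 1, μ(34) = 1, μ(35) = 1, μ(36) = 0, μ(37) = -1, μ(38) = 1, μ(39) = 1, μ(40) = 0, μ(41) = -1, μ(42) = -1, μ(43) = -1, μ(44) = 0, μ(45) = 0, μ(46) = 1, μ(47) = -1, μ(48) = 0, μ(49) = 0, μ(50) = 0, μ(51) = 1, μ(52) = 0, μ(53) = -1, μ(54) = 0, μ(55) = 1, μ(56) = 0, μ(57) = 1, μ(58) = 1, μ(59) = -1, μ(60) = 0, μ(61) = -1, μ(62) = 1, μ(63) = 0, μ(64) = 0, μ(65) = 1, μ(66) = -1, μ(67) = -1, μ(68) = 0, μ(69) = 1, μ(70) = -1, μ(71) = -1, μ(72) = 0, μ(73) = -1, μ(74) = 1, μ(75) = 0, μ(76) = 0, μ(77) = 1, μ(78) = -1, μ(79) = -1, μ(80) = 0, μ(81) = 0, μ(82) = 1, μ(83) = -1, μ(84) = 0, μ(85) = 1, μ(86) = 1, μ(87) = 1, μ(88) = 0, μ(89) = -1, μ(90) = 0, μ(91) = 1, μ(92) = 0, μ(93) = 1, μ(94) = 1, μ(95) = 1, μ(96) = 0, μ(97) = -1, μ(98) = 0, μ(99) = 0, μ(100) = 0, μ(101) = -1, μ(102) = -1, μ(103) = -1, μ(104) = 0, μ(105) = -1, μ(106) = 1, μ(107) = -1, μ(108) = 0, μ(109) = -1, μ(110) = -1, μ(111) = 1, μ(112) = 0, μ(113) = -1, μ(114) = -1, μ(115) = 1, μ(116) = 0, μ(117) = 0, μ(118) = 1, μ(119) = 1, μ(120) = 0, μ(121) = 0, μ(122) = 1, μ(123) = 1, μ(124) = 0, μ(125) = 0, μ(126) = 0, μ(127) = -1, μ(128) = 0, μ(129) = 1, μ(130) = -1, μ(131) = -1, μ(132) = 0, μ(133) = 1. Summing all 133 values: -2. (Mertens function M(x) = Σ_{n ≤ x} μ(n); on average M(x) should be small (PNT ⟺ M(x) = o(x)).)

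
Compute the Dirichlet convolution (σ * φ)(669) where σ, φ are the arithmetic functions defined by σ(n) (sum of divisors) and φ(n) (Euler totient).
(σ * φ)(669) = 2676

Divisors of 669: [1, 3, 223, 669]. For each d | 669:
  d = 1: σ(1) · φ(669/1) = 1 · 444 = 444
  d = 3: σ(3) · φ(669/3) = 4 · 222 = 888
  d = 223: σ(223) · φ(669/223) = 224 · 2 = 448
  d = 669: σ(669) · φ(669/669) = 896 · 1 = 896
Summing: (σ * φ)(669) = 444 + 888 + 448 + 896 = 2676.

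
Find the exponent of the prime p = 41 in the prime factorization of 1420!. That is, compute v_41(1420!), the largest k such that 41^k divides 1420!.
v_41(1420!) = 34

Legendre's formula: v_p(n!) = Σ_{k ≥ 1} ⌊n / p^k⌋. For p = 41, n = 1420, the terms are:
  ⌊1420/41^1⌋ = ⌊1420/41⌋ = 34
(the next term ⌊1420/41^2⌋ = 0, terminating the sum). Summing: v_41(1420!) = 34 = 34.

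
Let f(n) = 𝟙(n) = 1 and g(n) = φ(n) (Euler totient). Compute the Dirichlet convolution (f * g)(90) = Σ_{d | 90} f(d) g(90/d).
(𝟙 * φ)(90) = 90

Divisors of 90: [1, 2, 3, 5, 6, 9, 10, 15, 18, 30, 45, 90]. For each d | 90:
  d = 1: 𝟙(1) · φ(90/1) = 1 · 24 = 24
  d = 2: 𝟙(2) · φ(90/2) = 1 · 24 = 24
  d = 3: 𝟙(3) · φ(90/3) = 1 · 8 = 8
  d = 5: 𝟙(5) · φ(90/5) = 1 · 6 = 6
  d = 6: 𝟙(6) · φ(90/6) = 1 · 8 = 8
  d = 9: 𝟙(9) · φ(90/9) = 1 · 4 = 4
  d = 10: 𝟙(10) · φ(90/10) = 1 · 6 = 6
  d = 15: 𝟙(15) · φ(90/15) = 1 · 2 = 2
  d = 18: 𝟙(18) · φ(90/18) = 1 · 4 = 4
  d = 30: 𝟙(30) · φ(90/30) = 1 · 2 = 2
  d = 45: 𝟙(45) · φ(90/45) = 1 · 1 = 1
  d = 90: 𝟙(90) · φ(90/90) = 1 · 1 = 1
Summing: (𝟙 * φ)(90) = 24 + 24 + 8 + 6 + 8 + 4 + 6 + 2 + 4 + 2 + 1 + 1 = 90.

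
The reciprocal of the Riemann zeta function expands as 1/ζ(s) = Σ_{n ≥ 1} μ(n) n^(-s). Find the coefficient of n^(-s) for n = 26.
μ(26) = 1

Factor n = 26 = 2 · 13. μ(n) = 0 if any exponent ≥ 2 (not squarefree); otherwise μ(n) = (−1)^{ω(n)} where ω(n) is the number of distinct prime factors. Applying: μ(26) = 1.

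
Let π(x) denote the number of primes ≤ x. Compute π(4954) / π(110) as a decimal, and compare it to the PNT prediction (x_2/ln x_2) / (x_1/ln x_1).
π(4954)/π(110) = 662/29 ≈ 22.8276;  PNT prediction ≈ 24.8817.

π(110) = 29 and π(4954) = 662, so π(4954)/π(110) ≈ 22.8276. The PNT-predicted ratio is (4954/ln(4954)) / (110/ln(110)) ≈ 24.8817. The two agree to within a few percent, as expected.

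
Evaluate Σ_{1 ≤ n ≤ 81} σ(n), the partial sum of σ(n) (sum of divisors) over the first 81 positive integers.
Σ_{n ≤ 81} σ(n) = 5435

Compute σ(n) for each 1 ≤ n ≤ 81: σ(1) = 1, σ(2) = 3, σ(3) = 4, σ(4) = 7, σ(5) = 6, σ(6) = 12, σ(7) = 8, σ(8) = 15, σ(9) = 13, σ(10) = 18, σ(11) = 12, σ(12) = 28, σ(13) = 14, σ(14) = 24, σ(15) = 24, σ(16) = 31, σ(17) = 18, σ(18) = 39, σ(19) = 20, σ(20) = 42, σ(21) = 32, σ(22) = 36, σ(23) = 24, σ(24) = 60, σ(25) = 31, σ(26) = 42, σ(27) = 40, σ(28) = 56, σ(29) = 30, σ(30) = 72, σ(31) = 32, σ(32) = 63, σ(33) = 48, σ(34) = 54, σ(35) = 48, σ(36) = 91, σ(37) = 38, σ(38) = 60, σ(39) = 56, σ(40) = 90, σ(41) = 42, σ(42) = 96, σ(43) = 44, σ(44) = 84, σ(45) = 78, σ(46) = 72, σ(47) = 48, σ(48) = 124, σ(49) = 57, σ(50) = 93, σ(51) = 72, σ(52) = 98, σ(53) = 54, σ(54) = 120, σ(55) = 72, σ(56) = 120, σ(57) = 80, σ(58) = 90, σ(59) = 60, σ(60) = 168, σ(61) = 62, σ(62) = 96, σ(63) = 104, σ(64) = 127, σ(65) = 84, σ(66) = 144, σ(67) = 68, σ(68) = 126, σ(69) = 96, σ(70) = 144, σ(71) = 72, σ(72) = 195, σ(73) = 74, σ(74) = 114, σ(75) = 124, σ(76) = 140, σ(77) = 96, σ(78) = 168, σ(79) = 80, σ(80) = 186, σ(81) = 121. Summing all 81 values: 5435. (Average order: Σ_{n ≤ x} σ(n) ~ (π²/12) x². For x = 81, (π²/12)·81² ≈ 5396.21.)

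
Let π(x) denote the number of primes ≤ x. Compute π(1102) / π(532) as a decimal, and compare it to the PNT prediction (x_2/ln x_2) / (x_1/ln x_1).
π(1102)/π(532) = 184/99 ≈ 1.8586;  PNT prediction ≈ 1.8561.

π(532) = 99 and π(1102) = 184, so π(1102)/π(532) ≈ 1.8586. The PNT-predicted ratio is (1102/ln(1102)) / (532/ln(532)) ≈ 1.8561. The two agree to within a few percent, as expected.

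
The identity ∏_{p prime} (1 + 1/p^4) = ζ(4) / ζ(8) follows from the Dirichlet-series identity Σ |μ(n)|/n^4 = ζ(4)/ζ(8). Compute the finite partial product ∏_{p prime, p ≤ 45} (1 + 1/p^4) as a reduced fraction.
∏ = 9797980044774469102330603903164632306176249714317508104704/9089648120265456627180951239843248289566061362769110535625

The primes p ≤ 45 are [2, 3, 5, 7, 11, 13, 17, 19, 23, 29, 31, 37, 41, 43]. For each, (1 + 1/p^4) = (p^4 + 1)/p^4. Multiplying these fractions over p ∈ [2, 3, 5, 7, 11, 13, 17, 19, 23, 29, 31, 37, 41, 43] gives 9797980044774469102330603903164632306176249714317508104704/9089648120265456627180951239843248289566061362769110535625. (In the limit P → ∞ this tends to ζ(4)/ζ(8).)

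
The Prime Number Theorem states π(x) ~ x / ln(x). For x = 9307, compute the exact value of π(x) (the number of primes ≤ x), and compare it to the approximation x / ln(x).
π(9307) = 1151;  x/ln(x) ≈ 1018.44;  relative error ≈ 11.52%.

Directly count primes up to 9307: π(9307) = 1151. The PNT approximation gives 9307/ln(9307) ≈ 9307/9.13852 ≈ 1018.44. Relative error (π(x) − x/ln(x)) / π(x) ≈ 11.52%; the approximation is known to undercount slightly (Li(x) is a better estimate).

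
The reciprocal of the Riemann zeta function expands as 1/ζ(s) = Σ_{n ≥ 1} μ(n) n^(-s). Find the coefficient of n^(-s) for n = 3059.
μ(3059) = -1

Factor n = 3059 = 7 · 19 · 23. μ(n) = 0 if any exponent ≥ 2 (not squarefree); otherwise μ(n) = (−1)^{ω(n)} where ω(n) is the number of distinct prime factors. Applying: μ(3059) = -1.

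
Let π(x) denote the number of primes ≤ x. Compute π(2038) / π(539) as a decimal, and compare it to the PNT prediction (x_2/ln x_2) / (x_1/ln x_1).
π(2038)/π(539) = 308/99 ≈ 3.1111;  PNT prediction ≈ 3.1211.

π(539) = 99 and π(2038) = 308, so π(2038)/π(539) ≈ 3.1111. The PNT-predicted ratio is (2038/ln(2038)) / (539/ln(539)) ≈ 3.1211. The two agree to within a few percent, as expected.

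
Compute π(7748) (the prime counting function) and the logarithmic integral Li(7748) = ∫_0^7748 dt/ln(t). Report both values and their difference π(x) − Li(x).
π(7748) = 982;  Li(7748) ≈ 998.33;  π(x) − Li(x) ≈ -16.33.

Direct count of primes ≤ 7748 gives π(7748) = 982. Numerical evaluation of the logarithmic integral gives Li(7748) ≈ 998.33. The difference π(x) − Li(x) ≈ -16.33 is typically negative for small/moderate x (Li(x) overestimates), though Littlewood's theorem shows this sign changes infinitely often.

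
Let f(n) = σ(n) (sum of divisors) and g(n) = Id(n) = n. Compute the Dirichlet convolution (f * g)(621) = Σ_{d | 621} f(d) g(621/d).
(σ * Id)(621) = 6674

Divisors of 621: [1, 3, 9, 23, 27, 69, 207, 621]. For each d | 621:
  d = 1: σ(1) · Id(621/1) = 1 · 621 = 621
  d = 3: σ(3) · Id(621/3) = 4 · 207 = 828
  d = 9: σ(9) · Id(621/9) = 13 · 69 = 897
  d = 23: σ(23) · Id(621/23) = 24 · 27 = 648
  d = 27: σ(27) · Id(621/27) = 40 · 23 = 920
  d = 69: σ(69) · Id(621/69) = 96 · 9 = 864
  d = 207: σ(207) · Id(621/207) = 312 · 3 = 936
  d = 621: σ(621) · Id(621/621) = 960 · 1 = 960
Summing: (σ * Id)(621) = 621 + 828 + 897 + 648 + 920 + 864 + 936 + 960 = 6674.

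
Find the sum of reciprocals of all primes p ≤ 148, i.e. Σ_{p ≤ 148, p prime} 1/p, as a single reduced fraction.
Σ 1/p = 18825509850919239131453102166593625244431364344421618363/10014646650599190067509233131649940057366334653200433090

π(148) = 34, so the primes ≤ 148 are [2, 3, 5, 7, 11, 13, 17, 19, 23, 29, 31, 37, 41, 43, 47, 53, 59, 61, 67, 71, 73, 79, 83, 89, 97, 101, 103, 107, 109, 113, 127, 131, 137, 139]. Summing 1/p over these primes: 18825509850919239131453102166593625244431364344421618363/10014646650599190067509233131649940057366334653200433090 ≈ 1.8798. Mertens estimate ln ln(148) + 0.2615 ≈ 1.8704.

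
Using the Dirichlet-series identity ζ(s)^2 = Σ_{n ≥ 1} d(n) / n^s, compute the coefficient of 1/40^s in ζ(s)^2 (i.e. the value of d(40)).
d(40) = 8

ζ(s)^2 = (Σ 1/m^s)(Σ 1/k^s). The coefficient of 1/n^s in the product is the number of ordered pairs (m, k) with mk = n, which equals d(n). For n = 40, divisors are [1, 2, 4, 5, 8, 10, 20, 40], so d(40) = 8.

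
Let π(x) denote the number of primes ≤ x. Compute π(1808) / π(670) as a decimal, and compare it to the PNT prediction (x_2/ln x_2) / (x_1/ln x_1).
π(1808)/π(670) = 279/121 ≈ 2.3058;  PNT prediction ≈ 2.3413.

π(670) = 121 and π(1808) = 279, so π(1808)/π(670) ≈ 2.3058. The PNT-predicted ratio is (1808/ln(1808)) / (670/ln(670)) ≈ 2.3413. The two agree to within a few percent, as expected.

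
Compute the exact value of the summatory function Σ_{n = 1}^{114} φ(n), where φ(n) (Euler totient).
Σ_{n ≤ 114} φ(n) = 3984

Compute φ(n) for each 1 ≤ n ≤ 114: φ(1) = 1, φ(2) = 1, φ(3) = 2, φ(4) = 2, φ(5) = 4, φ(6) = 2, φ(7) = 6, φ(8) = 4, φ(9) = 6, φ(10) = 4, φ(11) = 10, φ(12) = 4, φ(13) = 12, φ(14) = 6, φ(15) = 8, φ(16) = 8, φ(17) = 16, φ(18) = 6, φ(19) = 18, φ(20) = 8, φ(21) = 12, φ(22) = 10, φ(23) = 22, φ(24) = 8, φ(25) = 20, φ(26) = 12, φ(27) = 18, φ(28) = 12, φ(29) = 28, φ(30) = 8, φ(31) = 30, φ(32) = 16, φ(33) = 20, φ(34) = 16, φ(35) = 24, φ(36) = 12, φ(37) = 36, φ(38) = 18, φ(39) = 24, φ(40) = 16, φ(41) = 40, φ(42) = 12, φ(43) = 42, φ(44) = 20, φ(45) = 24, φ(46) = 22, φ(47) = 46, φ(48) = 16, φ(49) = 42, φ(50) = 20, φ(51) = 32, φ(52) = 24, φ(53) = 52, φ(54) = 18, φ(55) = 40, φ(56) = 24, φ(57) = 36, φ(58) = 28, φ(59) = 58, φ(60) = 16, φ(61) = 60, φ(62) = 30, φ(63) = 36, φ(64) = 32, φ(65) = 48, φ(66) = 20, φ(67) = 66, φ(68) = 32, φ(69) = 44, φ(70) = 24, φ(71) = 70, φ(72) = 24, φ(73) = 72, φ(74) = 36, φ(75) = 40, φ(76) = 36, φ(77) = 60, φ(78) = 24, φ(79) = 78, φ(80) = 32, φ(81) = 54, φ(82) = 40, φ(83) = 82, φ(84) = 24, φ(85) = 64, φ(86) = 42, φ(87) = 56, φ(88) = 40, φ(89) = 88, φ(90) = 24, φ(91) = 72, φ(92) = 44, φ(93) = 60, φ(94) = 46, φ(95) = 72, φ(96) = 32, φ(97) = 96, φ(98) = 42, φ(99) = 60, φ(100) = 40, φ(101) = 100, φ(102) = 32, φ(103) = 102, φ(104) = 48, φ(105) = 48, φ(106) = 52, φ(107) = 106, φ(108) = 36, φ(109) = 108, φ(110) = 40, φ(111) = 72, φ(112) = 48, φ(113) = 112, φ(114) = 36. Summing all 114 values: 3984. (Average order: Σ_{n ≤ x} φ(n) ~ (3/π²) x². For x = 114, (3/π²)·114² ≈ 3950.31.)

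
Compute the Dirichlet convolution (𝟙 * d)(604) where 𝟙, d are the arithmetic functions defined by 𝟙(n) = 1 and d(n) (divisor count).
(𝟙 * d)(604) = 18

Divisors of 604: [1, 2, 4, 151, 302, 604]. For each d | 604:
  d = 1: 𝟙(1) · d(604/1) = 1 · 6 = 6
  d = 2: 𝟙(2) · d(604/2) = 1 · 4 = 4
  d = 4: 𝟙(4) · d(604/4) = 1 · 2 = 2
  d = 151: 𝟙(151) · d(604/151) = 1 · 3 = 3
  d = 302: 𝟙(302) · d(604/302) = 1 · 2 = 2
  d = 604: 𝟙(604) · d(604/604) = 1 · 1 = 1
Summing: (𝟙 * d)(604) = 6 + 4 + 2 + 3 + 2 + 1 = 18.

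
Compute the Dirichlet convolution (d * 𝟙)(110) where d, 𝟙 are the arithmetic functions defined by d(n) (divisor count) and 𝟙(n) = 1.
(d * 𝟙)(110) = 27

Divisors of 110: [1, 2, 5, 10, 11, 22, 55, 110]. For each d | 110:
  d = 1: d(1) · 𝟙(110/1) = 1 · 1 = 1
  d = 2: d(2) · 𝟙(110/2) = 2 · 1 = 2
  d = 5: d(5) · 𝟙(110/5) = 2 · 1 = 2
  d = 10: d(10) · 𝟙(110/10) = 4 · 1 = 4
  d = 11: d(11) · 𝟙(110/11) = 2 · 1 = 2
  d = 22: d(22) · 𝟙(110/22) = 4 · 1 = 4
  d = 55: d(55) · 𝟙(110/55) = 4 · 1 = 4
  d = 110: d(110) · 𝟙(110/110) = 8 · 1 = 8
Summing: (d * 𝟙)(110) = 1 + 2 + 2 + 4 + 2 + 4 + 4 + 8 = 27.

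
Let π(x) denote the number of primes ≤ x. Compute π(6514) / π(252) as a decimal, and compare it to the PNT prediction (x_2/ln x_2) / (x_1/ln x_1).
π(6514)/π(252) = 842/54 ≈ 15.5926;  PNT prediction ≈ 16.2760.

π(252) = 54 and π(6514) = 842, so π(6514)/π(252) ≈ 15.5926. The PNT-predicted ratio is (6514/ln(6514)) / (252/ln(252)) ≈ 16.2760. The two agree to within a few percent, as expected.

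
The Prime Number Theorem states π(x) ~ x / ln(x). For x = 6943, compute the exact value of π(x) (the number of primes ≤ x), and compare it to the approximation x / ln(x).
π(6943) = 890;  x/ln(x) ≈ 784.92;  relative error ≈ 11.81%.

Directly count primes up to 6943: π(6943) = 890. The PNT approximation gives 6943/ln(6943) ≈ 6943/8.84549 ≈ 784.92. Relative error (π(x) − x/ln(x)) / π(x) ≈ 11.81%; the approximation is known to undercount slightly (Li(x) is a better estimate).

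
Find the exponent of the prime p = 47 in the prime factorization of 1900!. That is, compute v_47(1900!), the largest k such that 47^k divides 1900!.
v_47(1900!) = 40

Legendre's formula: v_p(n!) = Σ_{k ≥ 1} ⌊n / p^k⌋. For p = 47, n = 1900, the terms are:
  ⌊1900/47^1⌋ = ⌊1900/47⌋ = 40
(the next term ⌊1900/47^2⌋ = 0, terminating the sum). Summing: v_47(1900!) = 40 = 40.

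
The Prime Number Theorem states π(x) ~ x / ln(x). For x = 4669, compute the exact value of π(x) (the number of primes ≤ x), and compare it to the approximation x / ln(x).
π(4669) = 631;  x/ln(x) ≈ 552.63;  relative error ≈ 12.42%.

Directly count primes up to 4669: π(4669) = 631. The PNT approximation gives 4669/ln(4669) ≈ 4669/8.44870 ≈ 552.63. Relative error (π(x) − x/ln(x)) / π(x) ≈ 12.42%; the approximation is known to undercount slightly (Li(x) is a better estimate).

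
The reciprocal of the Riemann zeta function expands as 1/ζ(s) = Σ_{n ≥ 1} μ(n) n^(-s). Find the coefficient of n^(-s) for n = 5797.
μ(5797) = -1

Factor n = 5797 = 11 · 17 · 31. μ(n) = 0 if any exponent ≥ 2 (not squarefree); otherwise μ(n) = (−1)^{ω(n)} where ω(n) is the number of distinct prime factors. Applying: μ(5797) = -1.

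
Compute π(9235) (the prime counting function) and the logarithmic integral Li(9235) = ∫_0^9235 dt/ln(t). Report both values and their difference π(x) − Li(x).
π(9235) = 1144;  Li(9235) ≈ 1162.72;  π(x) − Li(x) ≈ -18.72.

Direct count of primes ≤ 9235 gives π(9235) = 1144. Numerical evaluation of the logarithmic integral gives Li(9235) ≈ 1162.72. The difference π(x) − Li(x) ≈ -18.72 is typically negative for small/moderate x (Li(x) overestimates), though Littlewood's theorem shows this sign changes infinitely often.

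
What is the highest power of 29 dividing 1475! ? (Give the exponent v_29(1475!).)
v_29(1475!) = 51

Legendre's formula: v_p(n!) = Σ_{k ≥ 1} ⌊n / p^k⌋. For p = 29, n = 1475, the terms are:
  ⌊1475/29^1⌋ = ⌊1475/29⌋ = 50
  ⌊1475/29^2⌋ = ⌊1475/841⌋ = 1
(the next term ⌊1475/29^3⌋ = 0, terminating the sum). Summing: v_29(1475!) = 50 + 1 = 51.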